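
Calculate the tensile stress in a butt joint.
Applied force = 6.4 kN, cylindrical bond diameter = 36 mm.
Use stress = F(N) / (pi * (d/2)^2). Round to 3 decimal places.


A = pi * 18.0^2 = 1017.8760 mm^2
sigma = 6400.0 / 1017.8760 = 6.288 MPa

6.288


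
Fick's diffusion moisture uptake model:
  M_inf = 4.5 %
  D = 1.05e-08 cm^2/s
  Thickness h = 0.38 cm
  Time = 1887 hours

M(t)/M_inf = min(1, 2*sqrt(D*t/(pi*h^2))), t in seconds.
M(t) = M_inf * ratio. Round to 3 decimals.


t_sec = 1887 * 3600 = 6793200
ratio = 2*sqrt(1.05e-08*6793200/(pi*0.38^2))
= min(1, 0.793055)
= 0.793055
M(t) = 4.5 * 0.793055 = 3.569 %

3.569


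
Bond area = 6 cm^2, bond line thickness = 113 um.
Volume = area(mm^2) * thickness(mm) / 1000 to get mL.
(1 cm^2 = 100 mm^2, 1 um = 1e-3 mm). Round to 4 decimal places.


area_mm2 = 6 * 100 = 600
blt_mm = 113 * 1e-3 = 0.113
vol_mm3 = 600 * 0.113 = 67.8
vol_mL = 67.8 / 1000 = 0.0678 mL

0.0678


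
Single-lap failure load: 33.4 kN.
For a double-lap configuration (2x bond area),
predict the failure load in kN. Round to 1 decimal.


Failure load = 33.4 * 2 = 66.8 kN

66.8


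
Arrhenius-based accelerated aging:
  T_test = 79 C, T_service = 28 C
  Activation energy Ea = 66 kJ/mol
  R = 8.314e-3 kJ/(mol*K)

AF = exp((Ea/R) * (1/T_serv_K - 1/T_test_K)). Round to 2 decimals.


T_test_K = 352.15, T_serv_K = 301.15
AF = exp((66/8.314e-3) * (1/301.15 - 1/352.15))
= 45.50

45.50


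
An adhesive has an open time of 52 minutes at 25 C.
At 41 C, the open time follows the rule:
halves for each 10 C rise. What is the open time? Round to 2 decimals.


Factor = 2^((41-25)/10) = 3.0314
Open time = 52 / 3.0314 = 17.15 min

17.15


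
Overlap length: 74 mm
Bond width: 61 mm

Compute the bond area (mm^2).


Bond area = 74 * 61 = 4514 mm^2

4514


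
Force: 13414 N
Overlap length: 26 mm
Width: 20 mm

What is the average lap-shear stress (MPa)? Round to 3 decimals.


Average shear stress = F / (overlap * width)
= 13414 / (26 * 20)
= 25.796 MPa

25.796


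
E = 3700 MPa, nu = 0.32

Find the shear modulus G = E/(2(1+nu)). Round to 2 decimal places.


G = 3700 / (2 * 1.32)
= 1401.52 MPa

1401.52


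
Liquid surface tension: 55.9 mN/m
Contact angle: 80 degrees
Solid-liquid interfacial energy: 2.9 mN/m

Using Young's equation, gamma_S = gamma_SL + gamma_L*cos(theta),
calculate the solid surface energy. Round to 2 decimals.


gamma_S = 2.9 + 55.9 * cos(80)
= 12.61 mN/m

12.61


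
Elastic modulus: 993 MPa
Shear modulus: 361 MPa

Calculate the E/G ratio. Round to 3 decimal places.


E / G = 993 / 361 = 2.751

2.751


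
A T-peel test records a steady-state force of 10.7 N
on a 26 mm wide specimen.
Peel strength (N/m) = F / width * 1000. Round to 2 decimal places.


Peel strength = 10.7 / 26 * 1000
= 411.54 N/m

411.54


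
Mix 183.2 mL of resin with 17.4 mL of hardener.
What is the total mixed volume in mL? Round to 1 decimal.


Total = 183.2 + 17.4 = 200.6 mL

200.6


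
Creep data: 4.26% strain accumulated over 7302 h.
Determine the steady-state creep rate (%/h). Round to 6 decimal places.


Rate = 4.26 / 7302 = 0.000583 %/h

0.000583


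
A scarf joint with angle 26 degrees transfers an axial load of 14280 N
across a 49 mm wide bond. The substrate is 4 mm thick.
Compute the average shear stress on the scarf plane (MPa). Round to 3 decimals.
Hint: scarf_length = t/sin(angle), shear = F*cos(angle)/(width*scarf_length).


scarf_length = 4 / sin(26 deg) = 9.1247 mm
cos(26 deg) = 0.898794
shear stress = 14280 * 0.898794 / (49 * 9.1247)
= 28.706 MPa

28.706


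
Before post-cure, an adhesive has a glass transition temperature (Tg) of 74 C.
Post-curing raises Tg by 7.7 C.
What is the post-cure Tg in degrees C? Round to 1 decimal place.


Tg_post = Tg_base + delta_Tg
= 74 + 7.7
= 81.7 C

81.7


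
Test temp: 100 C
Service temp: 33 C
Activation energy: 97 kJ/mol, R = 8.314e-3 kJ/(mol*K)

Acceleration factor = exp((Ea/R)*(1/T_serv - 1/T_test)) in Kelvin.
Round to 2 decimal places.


AF = exp((97/0.008314)*(1/306.15 - 1/373.15))
= 936.89

936.89


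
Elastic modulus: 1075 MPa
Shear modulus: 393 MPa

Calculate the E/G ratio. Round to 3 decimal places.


E / G = 1075 / 393 = 2.735

2.735


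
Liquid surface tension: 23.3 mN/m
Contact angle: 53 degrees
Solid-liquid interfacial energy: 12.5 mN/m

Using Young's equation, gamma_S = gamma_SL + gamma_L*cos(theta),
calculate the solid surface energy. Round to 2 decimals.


gamma_S = 12.5 + 23.3 * cos(53)
= 26.52 mN/m

26.52


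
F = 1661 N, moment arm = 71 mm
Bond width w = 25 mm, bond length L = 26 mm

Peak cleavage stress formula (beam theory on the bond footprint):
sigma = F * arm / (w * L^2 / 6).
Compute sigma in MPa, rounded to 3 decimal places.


sigma = (1661 * 71) / (25 * 676 / 6)
= 117931 * 6 / 16900
= 707586 / 16900
= 41.869 MPa

41.869


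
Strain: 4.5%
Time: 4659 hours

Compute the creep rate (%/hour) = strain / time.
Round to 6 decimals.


Creep rate = 4.5 / 4659
= 0.000966 %/h

0.000966


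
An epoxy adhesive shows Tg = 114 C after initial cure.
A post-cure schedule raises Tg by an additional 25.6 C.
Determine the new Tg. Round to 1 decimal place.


New Tg = 114 + 25.6
= 139.6 C

139.6


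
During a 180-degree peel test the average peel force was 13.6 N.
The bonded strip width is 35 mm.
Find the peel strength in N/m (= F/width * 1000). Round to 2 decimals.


Peel strength = F/width * 1000
= 13.6 / 35 * 1000
= 388.57 N/m

388.57


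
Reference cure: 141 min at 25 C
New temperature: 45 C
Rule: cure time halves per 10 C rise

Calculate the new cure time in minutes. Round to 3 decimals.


factor = 2^((45-25)/10) = 4.0000
t_new = 141 / 4.0000 = 35.250 min

35.250


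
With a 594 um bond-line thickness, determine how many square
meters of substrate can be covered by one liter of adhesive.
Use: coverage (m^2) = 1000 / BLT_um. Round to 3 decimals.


Coverage = 1000 / 594 = 1.684 m^2

1.684


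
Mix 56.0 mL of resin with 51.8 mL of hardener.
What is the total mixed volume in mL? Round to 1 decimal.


Total = 56.0 + 51.8 = 107.8 mL

107.8


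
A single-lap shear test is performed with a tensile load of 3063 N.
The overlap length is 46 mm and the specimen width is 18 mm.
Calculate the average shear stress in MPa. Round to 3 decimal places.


Shear stress = F / (overlap * width)
= 3063 / (46 * 18)
= 3063 / 828
= 3.699 MPa

3.699


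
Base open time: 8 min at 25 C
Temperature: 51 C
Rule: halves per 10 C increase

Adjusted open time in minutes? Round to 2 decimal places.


Acceleration = 2^((51-25)/10) = 6.0629
Open time = 8 / 6.0629 = 1.32 min

1.32


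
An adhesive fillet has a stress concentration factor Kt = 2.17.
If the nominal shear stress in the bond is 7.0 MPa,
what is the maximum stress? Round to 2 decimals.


Max stress = 7.0 * 2.17 = 15.19 MPa

15.19


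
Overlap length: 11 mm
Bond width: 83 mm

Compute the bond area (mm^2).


Bond area = 11 * 83 = 913 mm^2

913


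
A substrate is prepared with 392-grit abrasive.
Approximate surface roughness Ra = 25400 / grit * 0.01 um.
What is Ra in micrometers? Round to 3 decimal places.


Ra = 25400 / 392 * 0.01 = 0.648 um

0.648


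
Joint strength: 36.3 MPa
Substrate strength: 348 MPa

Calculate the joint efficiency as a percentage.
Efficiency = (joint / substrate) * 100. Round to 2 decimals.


Efficiency = (36.3 / 348) * 100 = 10.43%

10.43


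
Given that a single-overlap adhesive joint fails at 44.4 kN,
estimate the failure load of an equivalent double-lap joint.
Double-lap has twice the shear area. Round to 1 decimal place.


Double-lap factor = 2
Expected load = 44.4 * 2 = 88.8 kN

88.8


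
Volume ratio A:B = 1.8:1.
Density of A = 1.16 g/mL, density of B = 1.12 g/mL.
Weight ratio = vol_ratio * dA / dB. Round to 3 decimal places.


Wt ratio = 1.8 * 1.16 / 1.12
= 1.864

1.864


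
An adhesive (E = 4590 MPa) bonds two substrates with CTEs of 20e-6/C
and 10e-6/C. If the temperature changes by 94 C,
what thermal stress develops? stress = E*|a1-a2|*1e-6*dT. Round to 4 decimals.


Stress = 4590 * |20 - 10| * 1e-6 * 94
= 4.3146 MPa

4.3146


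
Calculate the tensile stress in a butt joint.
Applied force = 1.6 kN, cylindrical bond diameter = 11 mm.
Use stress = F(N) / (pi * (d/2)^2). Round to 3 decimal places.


A = pi * 5.5^2 = 95.0332 mm^2
sigma = 1600.0 / 95.0332 = 16.836 MPa

16.836


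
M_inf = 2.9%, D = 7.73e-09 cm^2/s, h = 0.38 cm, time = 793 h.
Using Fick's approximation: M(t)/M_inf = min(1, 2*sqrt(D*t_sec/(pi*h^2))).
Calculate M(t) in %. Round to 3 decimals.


t = 2854800 s
ratio = min(1, 2*sqrt(7.73e-09*2854800/(pi*0.1444)))
= 0.441112
M(t) = 2.9 * 0.441112 = 1.279%

1.279


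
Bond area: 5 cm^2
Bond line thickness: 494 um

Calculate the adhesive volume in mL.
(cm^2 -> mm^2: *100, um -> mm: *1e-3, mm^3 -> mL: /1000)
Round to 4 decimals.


V = 5*100 * 494*1e-3 / 1000
= 0.2470 mL

0.2470


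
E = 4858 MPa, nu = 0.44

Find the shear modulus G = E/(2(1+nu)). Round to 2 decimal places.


G = 4858 / (2 * 1.44)
= 1686.81 MPa

1686.81


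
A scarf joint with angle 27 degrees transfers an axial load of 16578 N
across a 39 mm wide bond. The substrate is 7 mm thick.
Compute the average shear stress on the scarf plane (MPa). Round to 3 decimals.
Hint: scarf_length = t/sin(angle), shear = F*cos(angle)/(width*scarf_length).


scarf_length = 7 / sin(27 deg) = 15.4188 mm
cos(27 deg) = 0.891007
shear stress = 16578 * 0.891007 / (39 * 15.4188)
= 24.564 MPa

24.564


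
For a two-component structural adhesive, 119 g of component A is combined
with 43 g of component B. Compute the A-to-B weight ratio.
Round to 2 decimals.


Weight ratio A:B = 119 / 43
= 2.77

2.77


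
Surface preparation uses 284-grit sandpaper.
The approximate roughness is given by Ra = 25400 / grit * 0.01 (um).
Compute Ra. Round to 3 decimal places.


Ra = 25400 / 284 * 0.01
= 254 / 284
= 0.894 um

0.894


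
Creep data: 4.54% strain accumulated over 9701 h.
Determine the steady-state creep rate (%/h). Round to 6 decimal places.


Rate = 4.54 / 9701 = 0.000468 %/h

0.000468


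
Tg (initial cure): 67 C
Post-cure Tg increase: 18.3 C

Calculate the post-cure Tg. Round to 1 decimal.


Post-cure Tg = 67 + 18.3 = 85.3 C

85.3


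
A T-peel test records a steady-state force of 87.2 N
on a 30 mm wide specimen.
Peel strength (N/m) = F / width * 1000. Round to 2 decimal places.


Peel strength = 87.2 / 30 * 1000
= 2906.67 N/m

2906.67


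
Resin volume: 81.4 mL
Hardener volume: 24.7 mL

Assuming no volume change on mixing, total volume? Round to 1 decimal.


V_total = 81.4 + 24.7 = 106.1 mL

106.1


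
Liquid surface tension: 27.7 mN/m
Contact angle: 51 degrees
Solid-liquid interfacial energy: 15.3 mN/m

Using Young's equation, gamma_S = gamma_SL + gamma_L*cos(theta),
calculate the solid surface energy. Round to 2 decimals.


gamma_S = 15.3 + 27.7 * cos(51)
= 32.73 mN/m

32.73


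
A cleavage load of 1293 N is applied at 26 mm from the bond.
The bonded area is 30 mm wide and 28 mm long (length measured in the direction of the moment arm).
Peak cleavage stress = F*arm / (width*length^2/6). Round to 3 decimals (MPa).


Moment = 1293 * 26 = 33618 N*mm
Section modulus = 30 * 784 / 6 = 23520 / 6 mm^3
Stress = 33618 / (23520 / 6) = 201708 / 23520
= 8.576 MPa

8.576


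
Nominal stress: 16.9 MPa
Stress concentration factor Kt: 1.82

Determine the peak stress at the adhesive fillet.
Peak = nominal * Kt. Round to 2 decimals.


Peak stress = 16.9 * 1.82
= 30.76 MPa

30.76


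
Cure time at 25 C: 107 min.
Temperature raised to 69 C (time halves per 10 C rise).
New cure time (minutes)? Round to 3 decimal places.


Acceleration factor = 2^(44/10) = 21.1121
New time = 107 / 21.1121 = 5.068 min

5.068


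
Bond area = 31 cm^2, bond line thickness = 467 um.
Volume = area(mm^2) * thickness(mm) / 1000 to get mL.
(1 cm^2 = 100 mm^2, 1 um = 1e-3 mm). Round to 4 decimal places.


area_mm2 = 31 * 100 = 3100
blt_mm = 467 * 1e-3 = 0.467
vol_mm3 = 3100 * 0.467 = 1447.7
vol_mL = 1447.7 / 1000 = 1.4477 mL

1.4477


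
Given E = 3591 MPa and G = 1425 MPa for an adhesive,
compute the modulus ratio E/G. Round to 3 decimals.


E/G ratio = 3591 / 1425 = 2.520

2.520


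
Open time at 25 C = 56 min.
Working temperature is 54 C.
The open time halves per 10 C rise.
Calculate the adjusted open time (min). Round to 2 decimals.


factor = 2^((54 - 25) / 10) = 7.4643
ot = 56 / 7.4643 = 7.50 min

7.50


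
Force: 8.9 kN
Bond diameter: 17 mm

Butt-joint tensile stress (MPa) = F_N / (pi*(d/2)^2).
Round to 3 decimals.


F_N = 8.9 * 1000 = 8900.0 N
A = pi*(8.5)^2 = 226.9801 mm^2
stress = 8900.0 / 226.9801 = 39.210 MPa

39.210


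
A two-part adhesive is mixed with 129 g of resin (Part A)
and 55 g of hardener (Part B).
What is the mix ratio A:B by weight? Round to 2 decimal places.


Mix ratio = mass_A / mass_B
= 129 / 55
= 2.35

2.35


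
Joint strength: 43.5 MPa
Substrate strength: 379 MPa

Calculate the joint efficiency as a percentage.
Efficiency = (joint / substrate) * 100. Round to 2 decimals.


Efficiency = (43.5 / 379) * 100 = 11.48%

11.48


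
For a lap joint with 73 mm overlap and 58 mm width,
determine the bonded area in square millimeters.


Area = 73 * 58 = 4234 mm^2

4234


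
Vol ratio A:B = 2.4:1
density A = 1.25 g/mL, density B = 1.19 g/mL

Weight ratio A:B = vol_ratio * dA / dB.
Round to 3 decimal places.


Weight ratio = 2.4 * 1.25 / 1.19
= 2.521

2.521


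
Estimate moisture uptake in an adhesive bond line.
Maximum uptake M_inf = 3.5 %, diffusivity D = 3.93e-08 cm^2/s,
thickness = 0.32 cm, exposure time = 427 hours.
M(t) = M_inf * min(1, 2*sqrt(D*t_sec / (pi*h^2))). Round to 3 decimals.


Convert time: 427 h = 1537200 s
ratio = min(1, 2*sqrt(3.93e-08*1537200/(pi*0.32^2)))
= 0.866696
M(t) = 3.5 * 0.866696 = 3.033%

3.033


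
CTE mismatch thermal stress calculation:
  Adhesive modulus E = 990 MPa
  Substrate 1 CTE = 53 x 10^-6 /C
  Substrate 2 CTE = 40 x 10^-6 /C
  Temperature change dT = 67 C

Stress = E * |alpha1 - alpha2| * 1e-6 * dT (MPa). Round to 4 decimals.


delta_alpha = |53 - 40| = 13 x 10^-6/C
Stress = 990 * 13e-6 * 67
= 0.8623 MPa

0.8623


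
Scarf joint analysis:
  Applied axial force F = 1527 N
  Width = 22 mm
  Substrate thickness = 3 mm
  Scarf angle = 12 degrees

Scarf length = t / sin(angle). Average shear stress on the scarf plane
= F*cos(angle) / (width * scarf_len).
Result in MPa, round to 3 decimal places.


Scarf length = 3 / sin(12 deg) = 14.4292 mm
cos(12 deg) = 0.978148
Shear = 1527 * 0.978148 / (22 * 14.4292)
= 4.705 MPa

4.705


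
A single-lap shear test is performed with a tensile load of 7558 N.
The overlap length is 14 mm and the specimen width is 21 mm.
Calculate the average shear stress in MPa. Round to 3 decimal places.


Shear stress = F / (overlap * width)
= 7558 / (14 * 21)
= 7558 / 294
= 25.707 MPa

25.707


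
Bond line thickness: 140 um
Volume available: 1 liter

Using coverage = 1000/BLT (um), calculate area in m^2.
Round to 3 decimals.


1 L = 1e6 mm^3, thickness = 140 um = 0.14 mm
Area = 1e6 / 0.14 mm^2 = (1e6 / 0.14) / 1e6 m^2 = 1000 / 140 m^2
= 7.143 m^2

7.143


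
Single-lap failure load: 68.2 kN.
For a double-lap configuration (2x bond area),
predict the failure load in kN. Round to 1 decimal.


Failure load = 68.2 * 2 = 136.4 kN

136.4


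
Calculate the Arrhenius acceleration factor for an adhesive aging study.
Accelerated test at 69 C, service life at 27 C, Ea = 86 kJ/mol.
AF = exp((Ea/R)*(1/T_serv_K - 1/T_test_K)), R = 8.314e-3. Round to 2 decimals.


T_test = 342.15 K, T_serv = 300.15 K
Ea/R = 86 / 0.008314 = 10344.00
AF = exp(10344.00 * (1/300.15 - 1/342.15))
= 68.75

68.75


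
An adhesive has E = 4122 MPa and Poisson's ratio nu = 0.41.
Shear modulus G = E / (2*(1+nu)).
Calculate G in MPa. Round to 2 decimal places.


G = 4122 / (2*(1+0.41))
= 4122 / 2.82
= 1461.70 MPa

1461.70


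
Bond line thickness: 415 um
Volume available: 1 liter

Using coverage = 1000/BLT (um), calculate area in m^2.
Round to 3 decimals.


1 L = 1e6 mm^3, thickness = 415 um = 0.415 mm
Area = 1e6 / 0.415 mm^2 = (1e6 / 0.415) / 1e6 m^2 = 1000 / 415 m^2
= 2.410 m^2

2.410


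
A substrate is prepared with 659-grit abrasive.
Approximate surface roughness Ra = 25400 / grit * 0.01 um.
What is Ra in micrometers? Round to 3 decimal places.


Ra = 25400 / 659 * 0.01 = 0.385 um

0.385


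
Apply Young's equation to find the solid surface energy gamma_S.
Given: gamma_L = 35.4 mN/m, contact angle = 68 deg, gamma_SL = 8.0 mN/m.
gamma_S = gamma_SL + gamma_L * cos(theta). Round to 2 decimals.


theta_rad = 68 * pi/180 = 1.186824
gamma_S = 8.0 + 35.4 * cos(1.186824)
= 21.26 mN/m

21.26


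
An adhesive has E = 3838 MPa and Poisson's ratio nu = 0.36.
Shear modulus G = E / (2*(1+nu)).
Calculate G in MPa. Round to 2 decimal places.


G = 3838 / (2*(1+0.36))
= 3838 / 2.72
= 1411.03 MPa

1411.03


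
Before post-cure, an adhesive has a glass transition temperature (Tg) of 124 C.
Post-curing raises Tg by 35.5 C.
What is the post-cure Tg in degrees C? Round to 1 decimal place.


Tg_post = Tg_base + delta_Tg
= 124 + 35.5
= 159.5 C

159.5


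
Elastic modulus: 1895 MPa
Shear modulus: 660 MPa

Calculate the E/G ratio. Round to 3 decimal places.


E / G = 1895 / 660 = 2.871

2.871


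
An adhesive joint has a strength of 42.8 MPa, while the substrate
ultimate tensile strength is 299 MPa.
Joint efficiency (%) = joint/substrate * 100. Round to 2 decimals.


Efficiency = 42.8 / 299 * 100
= 14.31%

14.31


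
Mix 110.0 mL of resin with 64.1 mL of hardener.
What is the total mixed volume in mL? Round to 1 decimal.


Total = 110.0 + 64.1 = 174.1 mL

174.1


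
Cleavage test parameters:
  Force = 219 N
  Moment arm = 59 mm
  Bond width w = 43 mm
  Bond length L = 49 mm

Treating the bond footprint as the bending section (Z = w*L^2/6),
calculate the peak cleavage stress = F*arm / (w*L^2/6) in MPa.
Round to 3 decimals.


M = 219 * 59 = 12921 N*mm
Z = 43 * 49^2 / 6 = 103243 / 6 mm^3
sigma = M / Z = 6 * 12921 / 103243 = 77526 / 103243
= 0.751 MPa

0.751


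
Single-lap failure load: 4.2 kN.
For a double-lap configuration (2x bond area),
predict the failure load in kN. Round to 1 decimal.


Failure load = 4.2 * 2 = 8.4 kN

8.4


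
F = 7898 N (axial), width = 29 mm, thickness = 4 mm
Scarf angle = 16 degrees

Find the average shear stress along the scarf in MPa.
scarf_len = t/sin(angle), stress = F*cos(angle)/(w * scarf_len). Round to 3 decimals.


scarf_len = 4/sin(16 deg) = 14.5118
cos(16 deg) = 0.961262
stress = 7898*0.961262/(29*14.5118) = 18.040 MPa

18.040


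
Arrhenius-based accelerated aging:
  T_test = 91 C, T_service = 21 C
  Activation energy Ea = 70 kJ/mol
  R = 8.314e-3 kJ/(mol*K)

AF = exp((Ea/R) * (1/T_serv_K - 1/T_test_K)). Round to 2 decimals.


T_test_K = 364.15, T_serv_K = 294.15
AF = exp((70/8.314e-3) * (1/294.15 - 1/364.15))
= 245.23

245.23


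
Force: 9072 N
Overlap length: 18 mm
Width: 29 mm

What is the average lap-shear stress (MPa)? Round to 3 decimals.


Average shear stress = F / (overlap * width)
= 9072 / (18 * 29)
= 17.379 MPa

17.379


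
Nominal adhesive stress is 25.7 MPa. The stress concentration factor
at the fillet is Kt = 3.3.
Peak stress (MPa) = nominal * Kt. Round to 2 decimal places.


Peak = 25.7 * 3.3 = 84.81 MPa

84.81


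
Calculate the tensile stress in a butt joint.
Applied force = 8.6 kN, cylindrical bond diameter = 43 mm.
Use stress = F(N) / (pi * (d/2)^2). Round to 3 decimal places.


A = pi * 21.5^2 = 1452.2012 mm^2
sigma = 8600.0 / 1452.2012 = 5.922 MPa

5.922


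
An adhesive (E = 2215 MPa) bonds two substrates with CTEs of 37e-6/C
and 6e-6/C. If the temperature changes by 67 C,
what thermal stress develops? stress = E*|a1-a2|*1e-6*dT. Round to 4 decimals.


Stress = 2215 * |37 - 6| * 1e-6 * 67
= 4.6006 MPa

4.6006


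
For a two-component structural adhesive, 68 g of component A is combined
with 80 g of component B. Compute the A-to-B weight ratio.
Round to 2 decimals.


Weight ratio A:B = 68 / 80
= 0.85

0.85


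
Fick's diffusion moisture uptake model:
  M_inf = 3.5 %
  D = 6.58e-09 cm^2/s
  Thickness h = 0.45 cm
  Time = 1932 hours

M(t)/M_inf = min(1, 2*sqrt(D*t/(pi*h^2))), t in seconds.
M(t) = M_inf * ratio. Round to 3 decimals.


t_sec = 1932 * 3600 = 6955200
ratio = 2*sqrt(6.58e-09*6955200/(pi*0.45^2))
= min(1, 0.536427)
= 0.536427
M(t) = 3.5 * 0.536427 = 1.877 %

1.877


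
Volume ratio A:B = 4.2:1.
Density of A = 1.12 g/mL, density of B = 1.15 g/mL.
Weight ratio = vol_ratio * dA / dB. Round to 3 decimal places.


Wt ratio = 4.2 * 1.12 / 1.15
= 4.090

4.090


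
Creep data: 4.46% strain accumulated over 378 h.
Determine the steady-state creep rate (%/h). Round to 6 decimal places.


Rate = 4.46 / 378 = 0.011799 %/h

0.011799


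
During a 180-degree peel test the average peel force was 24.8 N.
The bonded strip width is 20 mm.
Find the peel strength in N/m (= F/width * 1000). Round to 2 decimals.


Peel strength = F/width * 1000
= 24.8 / 20 * 1000
= 1240.00 N/m

1240.00


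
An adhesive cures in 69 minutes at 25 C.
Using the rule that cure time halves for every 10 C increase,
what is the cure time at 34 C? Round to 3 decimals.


Factor = 2^((34 - 25) / 10) = 1.8661
Cure time = 69 / 1.8661
= 36.976 minutes

36.976


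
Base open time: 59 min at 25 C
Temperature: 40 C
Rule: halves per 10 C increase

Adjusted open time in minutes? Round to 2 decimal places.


Acceleration = 2^((40-25)/10) = 2.8284
Open time = 59 / 2.8284 = 20.86 min

20.86


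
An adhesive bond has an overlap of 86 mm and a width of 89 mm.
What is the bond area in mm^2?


Bond area = overlap * width
= 86 * 89
= 7654 mm^2

7654


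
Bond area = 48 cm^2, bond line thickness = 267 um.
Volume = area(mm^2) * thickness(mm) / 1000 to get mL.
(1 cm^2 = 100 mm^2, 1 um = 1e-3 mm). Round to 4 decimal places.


area_mm2 = 48 * 100 = 4800
blt_mm = 267 * 1e-3 = 0.267
vol_mm3 = 4800 * 0.267 = 1281.6
vol_mL = 1281.6 / 1000 = 1.2816 mL

1.2816


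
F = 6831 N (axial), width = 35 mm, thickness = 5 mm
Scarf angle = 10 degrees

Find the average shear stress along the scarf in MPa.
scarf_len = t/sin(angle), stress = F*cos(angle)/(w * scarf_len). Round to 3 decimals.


scarf_len = 5/sin(10 deg) = 28.7939
cos(10 deg) = 0.984808
stress = 6831*0.984808/(35*28.7939) = 6.675 MPa

6.675


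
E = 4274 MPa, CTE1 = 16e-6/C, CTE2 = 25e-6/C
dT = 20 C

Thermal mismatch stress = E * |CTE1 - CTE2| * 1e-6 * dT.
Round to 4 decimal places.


= 4274 * 9e-6 * 20
= 0.7693 MPa

0.7693


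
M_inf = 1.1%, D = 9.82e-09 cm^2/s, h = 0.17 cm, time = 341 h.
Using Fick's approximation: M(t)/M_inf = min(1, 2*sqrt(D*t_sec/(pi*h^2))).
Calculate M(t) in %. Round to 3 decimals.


t = 1227600 s
ratio = min(1, 2*sqrt(9.82e-09*1227600/(pi*0.0289)))
= 0.728770
M(t) = 1.1 * 0.728770 = 0.802%

0.802


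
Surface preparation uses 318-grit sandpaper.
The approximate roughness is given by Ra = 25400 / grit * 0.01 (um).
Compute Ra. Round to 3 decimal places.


Ra = 25400 / 318 * 0.01
= 254 / 318
= 0.799 um

0.799


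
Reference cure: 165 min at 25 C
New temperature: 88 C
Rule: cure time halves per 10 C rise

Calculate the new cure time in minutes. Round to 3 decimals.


factor = 2^((88-25)/10) = 78.7932
t_new = 165 / 78.7932 = 2.094 min

2.094


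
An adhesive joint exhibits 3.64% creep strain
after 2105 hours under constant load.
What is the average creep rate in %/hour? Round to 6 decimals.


Creep rate = strain / time
= 3.64 / 2105
= 0.001729 %/h

0.001729


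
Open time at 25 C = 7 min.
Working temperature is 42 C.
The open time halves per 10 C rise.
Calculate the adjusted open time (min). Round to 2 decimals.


factor = 2^((42 - 25) / 10) = 3.2490
ot = 7 / 3.2490 = 2.15 min

2.15


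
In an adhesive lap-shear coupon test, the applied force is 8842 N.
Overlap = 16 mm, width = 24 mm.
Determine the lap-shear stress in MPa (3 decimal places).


stress = F / (overlap * width)
= 8842 / (16 * 24)
= 23.026 MPa

23.026


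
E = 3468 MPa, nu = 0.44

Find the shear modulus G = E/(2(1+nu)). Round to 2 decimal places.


G = 3468 / (2 * 1.44)
= 1204.17 MPa

1204.17


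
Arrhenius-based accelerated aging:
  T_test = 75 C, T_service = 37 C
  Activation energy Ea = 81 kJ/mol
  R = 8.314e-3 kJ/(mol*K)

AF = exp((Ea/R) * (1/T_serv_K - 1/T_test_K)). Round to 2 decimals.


T_test_K = 348.15, T_serv_K = 310.15
AF = exp((81/8.314e-3) * (1/310.15 - 1/348.15))
= 30.83

30.83


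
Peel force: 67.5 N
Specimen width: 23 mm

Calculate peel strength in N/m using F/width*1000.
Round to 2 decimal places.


Peel strength = 67.5 / 23 * 1000 = 2934.78 N/m

2934.78


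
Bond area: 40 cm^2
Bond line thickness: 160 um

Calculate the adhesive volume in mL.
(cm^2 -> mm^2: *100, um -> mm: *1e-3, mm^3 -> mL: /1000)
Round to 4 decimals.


V = 40*100 * 160*1e-3 / 1000
= 0.6400 mL

0.6400


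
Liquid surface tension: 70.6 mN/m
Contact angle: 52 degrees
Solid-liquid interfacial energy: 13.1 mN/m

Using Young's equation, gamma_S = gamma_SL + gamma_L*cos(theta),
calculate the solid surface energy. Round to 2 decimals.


gamma_S = 13.1 + 70.6 * cos(52)
= 56.57 mN/m

56.57


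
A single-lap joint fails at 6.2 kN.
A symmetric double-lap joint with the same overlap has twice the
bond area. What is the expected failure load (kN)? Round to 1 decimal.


Double-lap load = 2 * 6.2 = 12.4 kN

12.4


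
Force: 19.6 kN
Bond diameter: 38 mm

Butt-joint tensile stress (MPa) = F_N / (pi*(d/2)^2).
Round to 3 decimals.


F_N = 19.6 * 1000 = 19600.0 N
A = pi*(19.0)^2 = 1134.1149 mm^2
stress = 19600.0 / 1134.1149 = 17.282 MPa

17.282


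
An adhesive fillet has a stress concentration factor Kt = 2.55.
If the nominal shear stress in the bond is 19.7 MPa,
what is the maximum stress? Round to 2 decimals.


Max stress = 19.7 * 2.55 = 50.24 MPa

50.24


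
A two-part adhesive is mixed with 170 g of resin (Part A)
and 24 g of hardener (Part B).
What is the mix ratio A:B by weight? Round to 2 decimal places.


Mix ratio = mass_A / mass_B
= 170 / 24
= 7.08

7.08


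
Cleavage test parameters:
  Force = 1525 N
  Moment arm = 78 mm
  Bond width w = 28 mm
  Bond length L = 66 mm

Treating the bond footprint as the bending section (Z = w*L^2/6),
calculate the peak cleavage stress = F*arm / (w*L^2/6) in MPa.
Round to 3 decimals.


M = 1525 * 78 = 118950 N*mm
Z = 28 * 66^2 / 6 = 121968 / 6 mm^3
sigma = M / Z = 6 * 118950 / 121968 = 713700 / 121968
= 5.852 MPa

5.852


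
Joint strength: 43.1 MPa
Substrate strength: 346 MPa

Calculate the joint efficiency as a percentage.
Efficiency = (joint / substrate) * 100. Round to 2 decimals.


Efficiency = (43.1 / 346) * 100 = 12.46%

12.46


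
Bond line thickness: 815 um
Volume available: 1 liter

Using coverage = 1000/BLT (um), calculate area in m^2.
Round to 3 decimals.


1 L = 1e6 mm^3, thickness = 815 um = 0.815 mm
Area = 1e6 / 0.815 mm^2 = (1e6 / 0.815) / 1e6 m^2 = 1000 / 815 m^2
= 1.227 m^2

1.227


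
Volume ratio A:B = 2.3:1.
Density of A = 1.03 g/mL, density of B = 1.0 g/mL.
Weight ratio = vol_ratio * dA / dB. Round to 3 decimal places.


Wt ratio = 2.3 * 1.03 / 1.0
= 2.369

2.369


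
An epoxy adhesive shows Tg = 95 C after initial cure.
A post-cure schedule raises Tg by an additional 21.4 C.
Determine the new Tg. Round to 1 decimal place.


New Tg = 95 + 21.4
= 116.4 C

116.4


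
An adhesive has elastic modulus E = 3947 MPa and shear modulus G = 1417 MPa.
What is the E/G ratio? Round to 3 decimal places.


E/G = 3947 / 1417 = 2.785

2.785


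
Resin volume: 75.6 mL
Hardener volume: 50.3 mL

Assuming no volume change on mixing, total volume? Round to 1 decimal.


V_total = 75.6 + 50.3 = 125.9 mL

125.9


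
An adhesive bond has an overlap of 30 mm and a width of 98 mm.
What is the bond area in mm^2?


Bond area = overlap * width
= 30 * 98
= 2940 mm^2

2940


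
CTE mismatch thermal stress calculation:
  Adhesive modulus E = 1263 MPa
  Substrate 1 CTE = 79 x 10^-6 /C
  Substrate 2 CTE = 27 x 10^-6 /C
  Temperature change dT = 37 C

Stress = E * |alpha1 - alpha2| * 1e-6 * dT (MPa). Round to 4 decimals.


delta_alpha = |79 - 27| = 52 x 10^-6/C
Stress = 1263 * 52e-6 * 37
= 2.4300 MPa

2.4300


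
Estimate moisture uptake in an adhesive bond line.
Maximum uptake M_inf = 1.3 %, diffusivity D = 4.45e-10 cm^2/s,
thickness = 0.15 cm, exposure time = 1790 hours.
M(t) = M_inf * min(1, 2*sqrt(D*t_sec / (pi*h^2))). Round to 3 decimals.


Convert time: 1790 h = 6444000 s
ratio = min(1, 2*sqrt(4.45e-10*6444000/(pi*0.15^2)))
= 0.402830
M(t) = 1.3 * 0.402830 = 0.524%

0.524


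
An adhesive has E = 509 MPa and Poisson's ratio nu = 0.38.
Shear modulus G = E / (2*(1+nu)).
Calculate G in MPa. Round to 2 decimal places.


G = 509 / (2*(1+0.38))
= 509 / 2.76
= 184.42 MPa

184.42


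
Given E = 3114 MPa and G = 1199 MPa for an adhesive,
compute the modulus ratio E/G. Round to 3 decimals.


E/G ratio = 3114 / 1199 = 2.597

2.597


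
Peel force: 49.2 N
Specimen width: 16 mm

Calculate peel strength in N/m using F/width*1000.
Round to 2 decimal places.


Peel strength = 49.2 / 16 * 1000 = 3075.00 N/m

3075.00


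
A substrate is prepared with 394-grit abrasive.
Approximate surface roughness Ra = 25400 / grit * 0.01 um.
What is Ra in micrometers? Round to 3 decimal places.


Ra = 25400 / 394 * 0.01 = 0.645 um

0.645


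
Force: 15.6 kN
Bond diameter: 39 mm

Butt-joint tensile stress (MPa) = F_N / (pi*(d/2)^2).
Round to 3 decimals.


F_N = 15.6 * 1000 = 15600.0 N
A = pi*(19.5)^2 = 1194.5906 mm^2
stress = 15600.0 / 1194.5906 = 13.059 MPa

13.059


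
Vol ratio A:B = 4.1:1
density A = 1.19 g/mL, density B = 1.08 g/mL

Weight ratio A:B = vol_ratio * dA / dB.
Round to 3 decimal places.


Weight ratio = 4.1 * 1.19 / 1.08
= 4.518

4.518


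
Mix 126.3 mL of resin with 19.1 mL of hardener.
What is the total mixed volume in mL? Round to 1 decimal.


Total = 126.3 + 19.1 = 145.4 mL

145.4


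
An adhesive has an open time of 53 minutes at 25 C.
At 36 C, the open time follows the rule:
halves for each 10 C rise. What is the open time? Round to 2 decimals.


Factor = 2^((36-25)/10) = 2.1435
Open time = 53 / 2.1435 = 24.73 min

24.73


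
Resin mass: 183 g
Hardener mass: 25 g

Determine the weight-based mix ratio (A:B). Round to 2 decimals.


Ratio = 183 / 25 = 7.32

7.32


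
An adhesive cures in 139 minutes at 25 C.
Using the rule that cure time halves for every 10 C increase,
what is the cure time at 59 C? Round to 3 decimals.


Factor = 2^((59 - 25) / 10) = 10.5561
Cure time = 139 / 10.5561
= 13.168 minutes

13.168


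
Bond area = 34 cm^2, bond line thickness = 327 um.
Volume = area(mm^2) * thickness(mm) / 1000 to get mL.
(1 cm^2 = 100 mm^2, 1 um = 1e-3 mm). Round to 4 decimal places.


area_mm2 = 34 * 100 = 3400
blt_mm = 327 * 1e-3 = 0.327
vol_mm3 = 3400 * 0.327 = 1111.8
vol_mL = 1111.8 / 1000 = 1.1118 mL

1.1118


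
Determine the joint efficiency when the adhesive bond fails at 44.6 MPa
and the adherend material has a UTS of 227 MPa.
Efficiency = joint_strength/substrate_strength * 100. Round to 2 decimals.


Joint efficiency = 44.6 / 227 * 100
= 19.65%

19.65


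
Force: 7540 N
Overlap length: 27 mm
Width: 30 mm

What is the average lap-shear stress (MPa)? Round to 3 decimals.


Average shear stress = F / (overlap * width)
= 7540 / (27 * 30)
= 9.309 MPa

9.309


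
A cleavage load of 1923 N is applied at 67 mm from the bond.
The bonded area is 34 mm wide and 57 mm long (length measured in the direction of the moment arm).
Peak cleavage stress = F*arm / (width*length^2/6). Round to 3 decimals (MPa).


Moment = 1923 * 67 = 128841 N*mm
Section modulus = 34 * 3249 / 6 = 110466 / 6 mm^3
Stress = 128841 / (110466 / 6) = 773046 / 110466
= 6.998 MPa

6.998


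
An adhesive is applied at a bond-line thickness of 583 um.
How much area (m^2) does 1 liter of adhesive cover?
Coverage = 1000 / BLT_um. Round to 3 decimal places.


Coverage = 1000 / 583 = 1.715 m^2

1.715


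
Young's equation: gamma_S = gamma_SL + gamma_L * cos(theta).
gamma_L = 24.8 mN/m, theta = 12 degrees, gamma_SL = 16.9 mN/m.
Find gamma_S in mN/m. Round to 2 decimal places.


cos(12 deg) = 0.978148
gamma_S = 16.9 + 24.8 * 0.978148
= 41.16 mN/m

41.16


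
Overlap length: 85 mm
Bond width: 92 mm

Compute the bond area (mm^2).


Bond area = 85 * 92 = 7820 mm^2

7820


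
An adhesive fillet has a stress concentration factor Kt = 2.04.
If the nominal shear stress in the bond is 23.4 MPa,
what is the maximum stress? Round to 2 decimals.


Max stress = 23.4 * 2.04 = 47.74 MPa

47.74


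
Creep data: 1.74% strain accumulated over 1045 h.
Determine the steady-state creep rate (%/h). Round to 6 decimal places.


Rate = 1.74 / 1045 = 0.001665 %/h

0.001665


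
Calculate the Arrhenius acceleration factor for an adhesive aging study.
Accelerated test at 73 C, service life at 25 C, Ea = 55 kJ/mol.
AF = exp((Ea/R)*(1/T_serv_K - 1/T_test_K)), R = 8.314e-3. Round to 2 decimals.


T_test = 346.15 K, T_serv = 298.15 K
Ea/R = 55 / 0.008314 = 6615.35
AF = exp(6615.35 * (1/298.15 - 1/346.15))
= 21.69

21.69


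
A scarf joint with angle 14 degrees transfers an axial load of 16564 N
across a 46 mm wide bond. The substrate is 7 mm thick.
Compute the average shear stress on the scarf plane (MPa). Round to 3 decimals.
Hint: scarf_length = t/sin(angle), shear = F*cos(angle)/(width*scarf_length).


scarf_length = 7 / sin(14 deg) = 28.9350 mm
cos(14 deg) = 0.970296
shear stress = 16564 * 0.970296 / (46 * 28.9350)
= 12.075 MPa

12.075


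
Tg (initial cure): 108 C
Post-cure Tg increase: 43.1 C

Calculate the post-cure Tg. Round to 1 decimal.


Post-cure Tg = 108 + 43.1 = 151.1 C

151.1


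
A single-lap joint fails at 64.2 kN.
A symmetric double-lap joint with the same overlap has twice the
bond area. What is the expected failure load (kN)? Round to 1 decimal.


Double-lap load = 2 * 64.2 = 128.4 kN

128.4


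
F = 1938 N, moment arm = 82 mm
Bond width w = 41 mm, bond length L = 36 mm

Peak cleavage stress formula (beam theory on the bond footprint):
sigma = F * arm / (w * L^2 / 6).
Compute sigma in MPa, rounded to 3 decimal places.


sigma = (1938 * 82) / (41 * 1296 / 6)
= 158916 * 6 / 53136
= 953496 / 53136
= 17.944 MPa

17.944


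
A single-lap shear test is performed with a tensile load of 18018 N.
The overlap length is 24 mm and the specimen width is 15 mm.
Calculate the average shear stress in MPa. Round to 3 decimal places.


Shear stress = F / (overlap * width)
= 18018 / (24 * 15)
= 18018 / 360
= 50.050 MPa

50.050


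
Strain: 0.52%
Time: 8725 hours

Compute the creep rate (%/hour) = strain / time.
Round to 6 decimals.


Creep rate = 0.52 / 8725
= 0.000060 %/h

0.000060


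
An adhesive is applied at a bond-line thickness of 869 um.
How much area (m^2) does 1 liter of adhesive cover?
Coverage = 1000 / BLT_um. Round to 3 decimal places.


Coverage = 1000 / 869 = 1.151 m^2

1.151


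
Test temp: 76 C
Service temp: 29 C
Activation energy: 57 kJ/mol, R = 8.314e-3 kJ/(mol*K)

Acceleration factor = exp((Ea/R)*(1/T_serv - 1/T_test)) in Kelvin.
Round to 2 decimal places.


AF = exp((57/0.008314)*(1/302.15 - 1/349.15))
= 21.21

21.21


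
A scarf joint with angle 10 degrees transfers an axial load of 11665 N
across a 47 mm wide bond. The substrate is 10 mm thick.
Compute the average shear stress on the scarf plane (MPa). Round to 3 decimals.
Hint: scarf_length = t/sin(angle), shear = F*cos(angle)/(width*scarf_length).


scarf_length = 10 / sin(10 deg) = 57.5877 mm
cos(10 deg) = 0.984808
shear stress = 11665 * 0.984808 / (47 * 57.5877)
= 4.244 MPa

4.244


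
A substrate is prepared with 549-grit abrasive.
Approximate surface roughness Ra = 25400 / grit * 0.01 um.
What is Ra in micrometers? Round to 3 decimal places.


Ra = 25400 / 549 * 0.01 = 0.463 um

0.463


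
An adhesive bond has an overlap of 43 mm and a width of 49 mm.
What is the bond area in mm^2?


Bond area = overlap * width
= 43 * 49
= 2107 mm^2

2107


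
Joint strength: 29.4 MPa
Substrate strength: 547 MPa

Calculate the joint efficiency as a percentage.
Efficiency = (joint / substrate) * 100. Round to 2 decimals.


Efficiency = (29.4 / 547) * 100 = 5.37%

5.37


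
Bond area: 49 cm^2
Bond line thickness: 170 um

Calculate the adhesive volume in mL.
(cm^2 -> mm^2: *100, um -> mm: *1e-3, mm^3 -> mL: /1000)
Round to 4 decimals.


V = 49*100 * 170*1e-3 / 1000
= 0.8330 mL

0.8330


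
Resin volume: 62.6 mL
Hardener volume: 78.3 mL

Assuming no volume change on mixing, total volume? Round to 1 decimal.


V_total = 62.6 + 78.3 = 140.9 mL

140.9


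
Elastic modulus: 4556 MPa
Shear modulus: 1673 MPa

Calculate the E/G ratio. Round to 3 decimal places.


E / G = 4556 / 1673 = 2.723

2.723


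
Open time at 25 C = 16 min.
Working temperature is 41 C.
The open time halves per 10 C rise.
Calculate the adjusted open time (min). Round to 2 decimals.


factor = 2^((41 - 25) / 10) = 3.0314
ot = 16 / 3.0314 = 5.28 min

5.28


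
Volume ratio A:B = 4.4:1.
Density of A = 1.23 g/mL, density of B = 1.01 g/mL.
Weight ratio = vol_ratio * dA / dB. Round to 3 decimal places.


Wt ratio = 4.4 * 1.23 / 1.01
= 5.358

5.358


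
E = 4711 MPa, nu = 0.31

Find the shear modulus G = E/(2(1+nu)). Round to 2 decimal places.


G = 4711 / (2 * 1.31)
= 1798.09 MPa

1798.09


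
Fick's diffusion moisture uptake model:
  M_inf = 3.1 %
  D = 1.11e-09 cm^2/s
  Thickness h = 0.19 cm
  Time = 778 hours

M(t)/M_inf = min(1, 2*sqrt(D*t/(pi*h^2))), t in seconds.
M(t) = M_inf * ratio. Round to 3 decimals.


t_sec = 778 * 3600 = 2800800
ratio = 2*sqrt(1.11e-09*2800800/(pi*0.19^2))
= min(1, 0.331134)
= 0.331134
M(t) = 3.1 * 0.331134 = 1.027 %

1.027


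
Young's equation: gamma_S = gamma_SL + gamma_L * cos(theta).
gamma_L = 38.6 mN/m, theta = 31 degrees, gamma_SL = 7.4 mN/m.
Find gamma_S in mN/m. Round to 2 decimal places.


cos(31 deg) = 0.857167
gamma_S = 7.4 + 38.6 * 0.857167
= 40.49 mN/m

40.49


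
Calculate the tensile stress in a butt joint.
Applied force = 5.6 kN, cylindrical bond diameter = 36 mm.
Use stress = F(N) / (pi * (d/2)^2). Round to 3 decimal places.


A = pi * 18.0^2 = 1017.8760 mm^2
sigma = 5600.0 / 1017.8760 = 5.502 MPa

5.502


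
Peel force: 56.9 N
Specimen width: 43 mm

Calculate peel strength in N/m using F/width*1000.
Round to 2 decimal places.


Peel strength = 56.9 / 43 * 1000 = 1323.26 N/m

1323.26


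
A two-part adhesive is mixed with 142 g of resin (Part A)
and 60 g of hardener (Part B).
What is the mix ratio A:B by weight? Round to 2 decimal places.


Mix ratio = mass_A / mass_B
= 142 / 60
= 2.37

2.37


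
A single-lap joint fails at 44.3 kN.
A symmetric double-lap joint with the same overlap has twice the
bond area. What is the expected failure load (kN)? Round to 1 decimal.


Double-lap load = 2 * 44.3 = 88.6 kN

88.6


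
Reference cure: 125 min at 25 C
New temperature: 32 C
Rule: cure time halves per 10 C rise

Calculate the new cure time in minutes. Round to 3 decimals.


factor = 2^((32-25)/10) = 1.6245
t_new = 125 / 1.6245 = 76.947 min

76.947


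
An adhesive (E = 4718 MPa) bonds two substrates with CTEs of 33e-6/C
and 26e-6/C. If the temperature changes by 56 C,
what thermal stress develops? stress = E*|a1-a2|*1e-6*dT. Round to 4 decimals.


Stress = 4718 * |33 - 26| * 1e-6 * 56
= 1.8495 MPa

1.8495


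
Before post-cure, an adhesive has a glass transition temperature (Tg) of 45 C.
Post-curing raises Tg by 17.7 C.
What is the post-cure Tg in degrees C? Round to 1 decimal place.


Tg_post = Tg_base + delta_Tg
= 45 + 17.7
= 62.7 C

62.7
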